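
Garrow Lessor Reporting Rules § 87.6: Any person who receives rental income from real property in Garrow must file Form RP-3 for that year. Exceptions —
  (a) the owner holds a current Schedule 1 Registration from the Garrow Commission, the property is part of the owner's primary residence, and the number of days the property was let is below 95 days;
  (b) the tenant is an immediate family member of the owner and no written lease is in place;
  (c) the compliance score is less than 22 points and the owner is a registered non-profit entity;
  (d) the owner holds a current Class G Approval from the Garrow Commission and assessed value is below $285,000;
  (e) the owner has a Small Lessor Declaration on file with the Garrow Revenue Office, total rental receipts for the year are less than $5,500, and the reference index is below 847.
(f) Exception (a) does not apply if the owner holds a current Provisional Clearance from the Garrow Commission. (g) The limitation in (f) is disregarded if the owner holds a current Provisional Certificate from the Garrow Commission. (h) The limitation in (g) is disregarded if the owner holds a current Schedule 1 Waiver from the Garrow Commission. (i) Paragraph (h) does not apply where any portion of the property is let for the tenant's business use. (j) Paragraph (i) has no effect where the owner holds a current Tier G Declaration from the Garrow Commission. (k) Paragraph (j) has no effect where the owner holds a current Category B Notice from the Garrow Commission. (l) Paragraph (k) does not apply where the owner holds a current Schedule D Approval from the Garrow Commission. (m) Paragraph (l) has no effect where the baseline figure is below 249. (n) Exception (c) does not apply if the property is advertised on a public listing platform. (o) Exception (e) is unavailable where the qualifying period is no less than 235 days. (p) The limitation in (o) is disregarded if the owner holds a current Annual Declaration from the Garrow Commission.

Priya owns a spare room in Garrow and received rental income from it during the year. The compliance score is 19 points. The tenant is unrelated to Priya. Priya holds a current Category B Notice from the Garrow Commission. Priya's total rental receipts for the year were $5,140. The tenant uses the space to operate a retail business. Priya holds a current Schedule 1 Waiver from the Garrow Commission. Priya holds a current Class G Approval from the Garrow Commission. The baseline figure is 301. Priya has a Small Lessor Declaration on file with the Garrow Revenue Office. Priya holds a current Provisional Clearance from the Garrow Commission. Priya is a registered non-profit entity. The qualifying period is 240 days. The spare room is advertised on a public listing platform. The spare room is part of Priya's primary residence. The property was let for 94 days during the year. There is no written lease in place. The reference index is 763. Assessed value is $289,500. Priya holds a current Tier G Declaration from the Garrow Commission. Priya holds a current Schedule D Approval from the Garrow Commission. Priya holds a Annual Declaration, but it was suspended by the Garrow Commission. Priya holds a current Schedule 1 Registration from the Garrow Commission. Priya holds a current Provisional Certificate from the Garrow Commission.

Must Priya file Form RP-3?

Exception (a) is satisfied on its face — a current Schedule 1 Registration is held; the spare room is part of the primary residence; the number of days the property was let is 94 days, below the 95 days limit. But applying paragraphs (f)–(m): (f) operates against (a): a current Provisional Clearance is held. (g) operates (a current Provisional Certificate is held), but yields to (h): (h) operates against (g): a current Schedule 1 Waiver is held. (i) is triggered (the space is let for business use), but is overridden by (j): (j) operates against (i): a current Tier G Declaration is held. (k) applies (a current Category B Notice is held), but is displaced by (l): (l) applies — a current Schedule D Approval is held. (m), which would lift (l), is not triggered — the baseline figure is 301, not below 249. (a) is therefore removed.
Exception (b) fails — the tenant is unrelated to the owner.
Exception (c): the compliance score is 19 points, less than the 22 points limit; Priya is a registered non-profit — every condition holds. Turning to paragraph (n): (n) operates against (c): the property is publicly advertised. So (c) is unavailable.
Exception (d) does not apply: assessed value is $289,500, not below $285,000.
All of (e)'s requirements are met (a Small Lessor Declaration is on file; total rental receipts for the year are $5,140, less than the $5,500 limit; the reference index is 763, below the 847 limit). However, paragraphs (o)–(p) must be considered: (o) is engaged — the qualifying period is 240 days, meeting the 235 days threshold. (p) does not operate here (the Annual Declaration is not current), so (o) stands. So (e) is unavailable.
No exception displaces § 87.6.

Yes — Priya must file Form RP-3.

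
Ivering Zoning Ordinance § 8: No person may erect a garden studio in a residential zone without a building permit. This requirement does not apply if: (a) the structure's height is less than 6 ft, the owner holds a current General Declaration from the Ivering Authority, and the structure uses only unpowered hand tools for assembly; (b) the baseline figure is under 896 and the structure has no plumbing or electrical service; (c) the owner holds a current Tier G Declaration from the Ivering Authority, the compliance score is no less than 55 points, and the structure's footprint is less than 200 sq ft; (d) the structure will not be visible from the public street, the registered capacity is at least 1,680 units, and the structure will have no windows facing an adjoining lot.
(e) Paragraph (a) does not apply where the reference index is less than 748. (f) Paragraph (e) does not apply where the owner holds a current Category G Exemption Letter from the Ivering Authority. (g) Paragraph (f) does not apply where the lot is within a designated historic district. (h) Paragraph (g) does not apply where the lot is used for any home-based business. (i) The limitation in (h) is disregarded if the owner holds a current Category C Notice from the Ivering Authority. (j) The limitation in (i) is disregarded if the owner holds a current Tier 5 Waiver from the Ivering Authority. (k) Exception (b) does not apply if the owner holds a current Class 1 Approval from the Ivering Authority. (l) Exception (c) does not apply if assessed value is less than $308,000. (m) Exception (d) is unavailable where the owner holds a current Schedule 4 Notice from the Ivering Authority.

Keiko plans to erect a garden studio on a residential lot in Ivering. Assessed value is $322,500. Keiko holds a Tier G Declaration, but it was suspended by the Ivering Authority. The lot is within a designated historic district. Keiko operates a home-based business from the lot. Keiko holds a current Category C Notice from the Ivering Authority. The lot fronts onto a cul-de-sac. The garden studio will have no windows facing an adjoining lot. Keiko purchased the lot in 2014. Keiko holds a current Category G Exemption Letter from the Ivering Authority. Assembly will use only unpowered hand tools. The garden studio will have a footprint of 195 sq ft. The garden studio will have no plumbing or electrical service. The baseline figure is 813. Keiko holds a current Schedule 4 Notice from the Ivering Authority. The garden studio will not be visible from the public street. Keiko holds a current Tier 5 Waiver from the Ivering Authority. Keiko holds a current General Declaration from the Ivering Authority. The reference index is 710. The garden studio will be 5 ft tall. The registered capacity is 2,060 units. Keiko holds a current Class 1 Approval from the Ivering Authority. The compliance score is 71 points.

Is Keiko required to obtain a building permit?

All of (a)'s requirements are met (the structure's height is 5 ft, less than the 6 ft limit; a current General Declaration is held; assembly uses only hand tools). Under paragraphs (e)–(j): (e) would limit (a) — the reference index is 710, less than the 748 limit — but (f) sets (e) aside: (f) is engaged — a current Category G Exemption Letter is held. (g) operates (the lot is in a historic district), but is set aside by (h): (h) is engaged — a home-based business operates on the lot. (i) would limit (h) — a current Category C Notice is held — but (j) sets (i) aside: (j) operates against (i): a current Tier 5 Waiver is held. So (a) applies.
Exception (b)'s conditions are all satisfied: the baseline figure is 813, under the 896 limit; there is no plumbing or electrical service. However, paragraph (k) must be considered: (k) operates against (b): a current Class 1 Approval is held. So (b) is unavailable.
Exception (c) does not apply: no current Tier G Declaration is held.
Exception (d): the structure will not be visible from the street; the registered capacity is 2,060 units, meeting the 1,680 units threshold; no windows face an adjoining lot — every condition holds. But applying paragraph (m): (m) operates against (d): a current Schedule 4 Notice is held. Exception (d) does not apply.

No — exception (a) applies; Keiko does not need a building permit.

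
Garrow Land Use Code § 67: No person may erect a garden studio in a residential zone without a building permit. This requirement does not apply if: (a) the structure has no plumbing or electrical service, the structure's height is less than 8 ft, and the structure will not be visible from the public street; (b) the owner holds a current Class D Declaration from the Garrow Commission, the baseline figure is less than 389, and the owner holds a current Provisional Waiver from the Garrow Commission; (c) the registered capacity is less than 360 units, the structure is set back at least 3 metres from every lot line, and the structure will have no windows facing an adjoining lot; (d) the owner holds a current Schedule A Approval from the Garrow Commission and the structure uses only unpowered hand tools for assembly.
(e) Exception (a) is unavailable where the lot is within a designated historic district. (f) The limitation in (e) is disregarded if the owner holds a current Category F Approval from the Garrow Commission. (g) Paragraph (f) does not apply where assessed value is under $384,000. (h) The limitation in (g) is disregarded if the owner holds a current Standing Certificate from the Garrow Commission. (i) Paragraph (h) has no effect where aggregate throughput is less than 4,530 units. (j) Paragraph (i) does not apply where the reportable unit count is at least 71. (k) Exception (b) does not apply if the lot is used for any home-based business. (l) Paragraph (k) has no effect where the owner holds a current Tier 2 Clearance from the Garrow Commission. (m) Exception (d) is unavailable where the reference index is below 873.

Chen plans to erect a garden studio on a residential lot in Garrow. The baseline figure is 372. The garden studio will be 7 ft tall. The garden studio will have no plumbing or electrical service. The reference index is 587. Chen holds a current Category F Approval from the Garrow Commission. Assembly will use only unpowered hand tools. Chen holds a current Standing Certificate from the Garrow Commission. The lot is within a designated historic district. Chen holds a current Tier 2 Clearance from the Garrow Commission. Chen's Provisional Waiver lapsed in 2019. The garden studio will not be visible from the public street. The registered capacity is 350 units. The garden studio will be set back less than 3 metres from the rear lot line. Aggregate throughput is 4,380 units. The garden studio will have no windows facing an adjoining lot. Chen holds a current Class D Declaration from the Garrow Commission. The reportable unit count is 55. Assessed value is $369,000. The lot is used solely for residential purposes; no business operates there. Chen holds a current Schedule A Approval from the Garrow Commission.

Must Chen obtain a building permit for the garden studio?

Exception (a) is satisfied on its face — there is no plumbing or electrical service; the structure's height is 7 ft, less than the 8 ft limit; the structure will not be visible from the street. Turning to paragraphs (e)–(j): (e) operates against (a): the lot is in a historic district. (f) is triggered (a current Category F Approval is held), but is itself disapplied by (g): (g) applies — assessed value is $369,000, under the $384,000 limit. (h) is triggered (a current Standing Certificate is held), but is displaced by (i): (i) operates against (h): aggregate throughput is 4,380 units, less than the 4,530 units limit. (j) is not engaged (the reportable unit count is 55, short of 71), so (i) stands. So (a) is unavailable.
Exception (b) fails — the Provisional Waiver is not current.
Exception (c) requires that the structure is set back at least 3 metres from every lot line; but the rear setback is under 3 m, so (c) is unavailable.
All of (d)'s requirements are met (a current Schedule A Approval is held; assembly uses only hand tools). Turning to paragraph (m): (m) operates against (d): the reference index is 587, below the 873 limit. So (d) is unavailable.
No exception applies. The general rule governs.

Yes — Chen must obtain a building permit.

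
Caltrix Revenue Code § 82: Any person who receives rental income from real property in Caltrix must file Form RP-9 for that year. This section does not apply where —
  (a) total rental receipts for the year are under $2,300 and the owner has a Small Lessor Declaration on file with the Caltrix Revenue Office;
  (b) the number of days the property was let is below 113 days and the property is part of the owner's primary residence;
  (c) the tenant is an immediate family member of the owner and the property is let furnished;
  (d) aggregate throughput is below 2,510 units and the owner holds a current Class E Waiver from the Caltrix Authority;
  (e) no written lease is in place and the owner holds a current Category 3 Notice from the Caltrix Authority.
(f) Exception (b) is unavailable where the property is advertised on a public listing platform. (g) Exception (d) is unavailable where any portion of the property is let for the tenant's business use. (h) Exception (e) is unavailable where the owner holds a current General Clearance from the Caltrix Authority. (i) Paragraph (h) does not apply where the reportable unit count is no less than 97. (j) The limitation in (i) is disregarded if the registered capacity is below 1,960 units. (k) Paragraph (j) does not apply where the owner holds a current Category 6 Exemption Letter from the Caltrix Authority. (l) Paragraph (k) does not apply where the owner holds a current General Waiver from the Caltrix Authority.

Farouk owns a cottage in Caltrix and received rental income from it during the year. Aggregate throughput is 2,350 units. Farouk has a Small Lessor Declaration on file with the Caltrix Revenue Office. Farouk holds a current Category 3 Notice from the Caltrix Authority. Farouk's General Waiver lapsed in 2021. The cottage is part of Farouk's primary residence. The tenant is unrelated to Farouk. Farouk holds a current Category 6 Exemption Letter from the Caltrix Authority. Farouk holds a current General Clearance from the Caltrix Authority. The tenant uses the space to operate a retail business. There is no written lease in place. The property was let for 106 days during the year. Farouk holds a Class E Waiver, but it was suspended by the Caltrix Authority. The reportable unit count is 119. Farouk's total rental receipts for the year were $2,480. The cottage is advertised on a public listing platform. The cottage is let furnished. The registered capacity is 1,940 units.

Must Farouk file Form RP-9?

Exception (a) fails — total rental receipts for the year are $2,480, not under $2,300.
Exception (b)'s conditions are all satisfied: the number of days the property was let is 106 days, below the 113 days limit; the cottage is part of the primary residence. But: (f) is triggered — the property is publicly advertised. So (b) is unavailable.
Exception (c) does not apply: the tenant is unrelated to the owner.
Exception (d) requires that the owner holds a current Class E Waiver from the Caltrix Authority; but there is no Class E Waiver in force, so (d) is unavailable.
Exception (e): there is no written lease; a current Category 3 Notice is held — every condition holds. Applying paragraphs (h)–(l): (h) operates (a current General Clearance is held), but is displaced by (i): (i) operates against (h): the reportable unit count is 119, meeting the 97 threshold. (j) operates (the registered capacity is 1,940 units, below the 1,960 units limit), but yields to (k): (k) is triggered — a current Category 6 Exemption Letter is held. (l), which would lift (k), is not engaged — the General Waiver is not current. (e) remains available.

No — exception (e) applies; Farouk is not required to file Form RP-9.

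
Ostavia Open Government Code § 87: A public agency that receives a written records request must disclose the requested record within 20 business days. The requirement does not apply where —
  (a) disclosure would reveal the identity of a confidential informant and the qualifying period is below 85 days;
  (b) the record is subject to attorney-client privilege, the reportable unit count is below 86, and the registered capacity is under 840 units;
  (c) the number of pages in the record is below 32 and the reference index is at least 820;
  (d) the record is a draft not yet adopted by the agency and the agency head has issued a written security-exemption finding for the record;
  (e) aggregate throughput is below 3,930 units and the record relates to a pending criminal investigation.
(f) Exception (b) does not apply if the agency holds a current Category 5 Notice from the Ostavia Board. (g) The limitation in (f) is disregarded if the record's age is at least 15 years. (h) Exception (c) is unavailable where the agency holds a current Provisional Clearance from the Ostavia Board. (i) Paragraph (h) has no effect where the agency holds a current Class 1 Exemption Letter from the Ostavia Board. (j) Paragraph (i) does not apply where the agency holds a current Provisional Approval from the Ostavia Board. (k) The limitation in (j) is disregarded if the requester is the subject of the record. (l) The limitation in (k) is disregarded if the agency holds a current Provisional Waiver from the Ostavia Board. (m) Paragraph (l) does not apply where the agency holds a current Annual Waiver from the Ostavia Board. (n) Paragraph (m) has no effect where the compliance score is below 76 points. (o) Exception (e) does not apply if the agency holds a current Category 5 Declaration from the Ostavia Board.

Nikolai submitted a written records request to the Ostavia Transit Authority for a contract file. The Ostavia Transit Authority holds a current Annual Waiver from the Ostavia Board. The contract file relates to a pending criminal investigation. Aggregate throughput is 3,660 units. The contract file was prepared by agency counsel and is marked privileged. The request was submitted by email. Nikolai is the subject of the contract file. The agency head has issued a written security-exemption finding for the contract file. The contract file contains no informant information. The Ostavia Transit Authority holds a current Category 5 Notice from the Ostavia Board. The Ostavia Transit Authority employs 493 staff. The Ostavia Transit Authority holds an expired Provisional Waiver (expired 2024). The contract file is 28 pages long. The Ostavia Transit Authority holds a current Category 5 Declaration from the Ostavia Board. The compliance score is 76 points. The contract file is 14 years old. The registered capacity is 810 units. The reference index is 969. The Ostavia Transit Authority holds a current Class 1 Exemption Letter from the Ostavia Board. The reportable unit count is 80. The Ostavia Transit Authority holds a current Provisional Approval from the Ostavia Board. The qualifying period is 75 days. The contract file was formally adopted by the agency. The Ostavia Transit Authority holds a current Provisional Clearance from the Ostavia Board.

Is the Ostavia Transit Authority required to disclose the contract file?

Exception (a) does not apply: the contract file contains no informant information.
Exception (b) is satisfied on its face — the contract file is privileged; the reportable unit count is 80, below the 86 limit; the registered capacity is 810 units, under the 840 units limit. However, paragraphs (f)–(g) must be considered: (f) operates against (b): a current Category 5 Notice is held. (g) does not operate here (the record's age is 14 years, short of 15 years), so (f) stands. So (b) is unavailable.
Exception (c): the number of pages in the record is 28, below the 32 limit; the reference index is 969, meeting the 820 threshold — every condition holds. Considering the limiting provisions: (h) is triggered (a current Provisional Clearance is held), but yields to (i): (i) operates against (h): a current Class 1 Exemption Letter is held. (j) is engaged (a current Provisional Approval is held), but is set aside by (k): (k) is engaged — Nikolai is the subject of the contract file. (l) is not engaged (the Provisional Waiver is not current), so (k) stands. Exception (c) stands.
Exception (d) fails — the contract file has been formally adopted.
Exception (e): aggregate throughput is 3,660 units, below the 3,930 units limit; the contract file relates to a pending investigation — every condition holds. However, paragraph (o) must be considered: (o) operates — a current Category 5 Declaration is held. Exception (e) does not apply.

No — exception (c) applies; the Ostavia Transit Authority is not required to disclose the contract file.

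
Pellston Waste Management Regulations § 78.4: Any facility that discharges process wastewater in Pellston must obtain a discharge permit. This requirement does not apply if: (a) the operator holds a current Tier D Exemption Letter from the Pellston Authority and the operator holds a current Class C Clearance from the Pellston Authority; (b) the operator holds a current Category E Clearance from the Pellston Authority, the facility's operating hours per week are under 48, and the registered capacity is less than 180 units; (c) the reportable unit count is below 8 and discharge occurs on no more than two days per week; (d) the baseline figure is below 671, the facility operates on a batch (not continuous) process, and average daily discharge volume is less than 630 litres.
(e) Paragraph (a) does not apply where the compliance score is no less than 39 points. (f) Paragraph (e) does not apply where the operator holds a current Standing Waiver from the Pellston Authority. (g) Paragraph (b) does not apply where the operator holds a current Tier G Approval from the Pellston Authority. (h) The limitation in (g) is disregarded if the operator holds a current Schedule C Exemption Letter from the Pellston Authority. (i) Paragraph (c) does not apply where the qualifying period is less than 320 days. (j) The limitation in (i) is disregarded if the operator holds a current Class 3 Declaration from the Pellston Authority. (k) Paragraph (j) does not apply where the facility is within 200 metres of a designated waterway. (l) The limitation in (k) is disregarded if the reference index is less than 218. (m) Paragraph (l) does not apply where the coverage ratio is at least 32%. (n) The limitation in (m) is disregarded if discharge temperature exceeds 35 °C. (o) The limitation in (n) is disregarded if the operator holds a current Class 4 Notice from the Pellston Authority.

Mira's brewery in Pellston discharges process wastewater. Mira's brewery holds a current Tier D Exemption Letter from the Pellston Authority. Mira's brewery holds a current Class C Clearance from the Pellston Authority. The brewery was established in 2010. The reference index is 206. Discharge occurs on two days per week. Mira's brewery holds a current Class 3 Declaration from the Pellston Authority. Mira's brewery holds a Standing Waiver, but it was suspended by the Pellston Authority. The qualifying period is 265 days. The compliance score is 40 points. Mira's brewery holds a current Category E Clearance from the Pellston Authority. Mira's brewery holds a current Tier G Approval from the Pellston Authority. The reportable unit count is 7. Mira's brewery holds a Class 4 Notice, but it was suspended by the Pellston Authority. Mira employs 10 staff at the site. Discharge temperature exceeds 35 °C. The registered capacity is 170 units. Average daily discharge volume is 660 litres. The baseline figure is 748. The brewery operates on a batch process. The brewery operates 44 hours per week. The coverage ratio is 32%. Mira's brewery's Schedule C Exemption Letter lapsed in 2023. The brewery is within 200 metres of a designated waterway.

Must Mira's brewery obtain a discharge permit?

No — exception (c) applies; Mira's brewery is not required to obtain a discharge permit.

Exception (a): a current Tier D Exemption Letter is held; a current Class C Clearance is held — every condition holds. However, paragraphs (e)–(f) must be considered: (e) applies — the compliance score is 40 points, meeting the 39 points threshold. (f) is not engaged (there is no Standing Waiver in force), so (e) stands. Exception (a) does not apply.
All of (b)'s requirements are met (a current Category E Clearance is held; the facility's operating hours per week are 44, under the 48 limit; the registered capacity is 170 units, less than the 180 units limit). But applying paragraphs (g)–(h): (g) is triggered — a current Tier G Approval is held. (h), which would lift (g), does not operate here — no current Schedule C Exemption Letter is held. Exception (b) does not apply.
Exception (c): the reportable unit count is 7, below the 8 limit; discharge occurs on no more than two days per week — every condition holds. Under paragraphs (i)–(o): (i) would limit (c) — the qualifying period is 265 days, less than the 320 days limit — but (j) sets (i) aside: (j) operates against (i): a current Class 3 Declaration is held. (k) operates (the brewery is within 200 m of a designated waterway), but is itself disapplied by (l): (l) operates against (k): the reference index is 206, less than the 218 limit. (m) applies (the coverage ratio is 32%, meeting the 32% threshold), but is itself disapplied by (n): (n) is engaged — discharge temperature exceeds 35 °C. (o) is not triggered (the Class 4 Notice is not current), so (n) stands. (c) remains available.
Exception (d) fails — the baseline figure is 748, not below 671.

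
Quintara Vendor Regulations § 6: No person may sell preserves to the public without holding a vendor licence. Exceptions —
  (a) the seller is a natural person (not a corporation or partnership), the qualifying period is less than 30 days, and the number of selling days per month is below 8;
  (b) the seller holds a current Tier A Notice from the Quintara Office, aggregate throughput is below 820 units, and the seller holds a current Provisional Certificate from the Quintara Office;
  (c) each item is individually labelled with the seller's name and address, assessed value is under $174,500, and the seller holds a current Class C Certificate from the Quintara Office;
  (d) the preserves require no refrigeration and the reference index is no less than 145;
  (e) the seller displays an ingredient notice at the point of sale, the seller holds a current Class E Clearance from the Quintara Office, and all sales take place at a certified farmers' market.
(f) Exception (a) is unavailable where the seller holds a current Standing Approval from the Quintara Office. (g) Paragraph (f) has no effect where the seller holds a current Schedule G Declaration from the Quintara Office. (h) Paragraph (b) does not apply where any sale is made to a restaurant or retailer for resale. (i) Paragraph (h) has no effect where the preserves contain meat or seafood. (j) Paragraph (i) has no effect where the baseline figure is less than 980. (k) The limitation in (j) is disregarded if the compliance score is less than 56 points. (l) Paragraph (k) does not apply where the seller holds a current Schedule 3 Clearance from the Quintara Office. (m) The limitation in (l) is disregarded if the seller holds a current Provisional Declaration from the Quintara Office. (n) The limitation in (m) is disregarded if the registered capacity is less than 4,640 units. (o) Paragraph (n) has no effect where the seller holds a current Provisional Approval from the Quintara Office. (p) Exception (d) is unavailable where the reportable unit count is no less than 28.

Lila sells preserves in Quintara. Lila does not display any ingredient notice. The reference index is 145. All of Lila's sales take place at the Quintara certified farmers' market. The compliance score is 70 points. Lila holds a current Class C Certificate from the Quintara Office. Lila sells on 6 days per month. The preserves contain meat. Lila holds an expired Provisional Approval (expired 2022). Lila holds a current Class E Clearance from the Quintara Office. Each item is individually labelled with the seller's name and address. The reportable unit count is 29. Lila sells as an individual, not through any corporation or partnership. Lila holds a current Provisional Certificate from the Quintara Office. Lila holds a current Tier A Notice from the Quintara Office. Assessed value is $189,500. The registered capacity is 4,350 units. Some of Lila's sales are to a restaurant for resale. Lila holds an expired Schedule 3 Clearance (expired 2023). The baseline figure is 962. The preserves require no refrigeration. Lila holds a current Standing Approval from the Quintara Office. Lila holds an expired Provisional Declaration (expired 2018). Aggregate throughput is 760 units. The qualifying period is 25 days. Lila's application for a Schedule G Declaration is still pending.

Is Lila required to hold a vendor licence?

Yes — Lila must hold a vendor licence.

All of (a)'s requirements are met (the seller is a natural person; the qualifying period is 25 days, less than the 30 days limit; the number of selling days per month is 6, below the 8 limit). Turning to paragraphs (f)–(g): (f) operates — a current Standing Approval is held. (g) is inapplicable (there is no Schedule G Declaration in force), so (f) stands. (a) is therefore removed.
Exception (b) is satisfied on its face — a current Tier A Notice is held; aggregate throughput is 760 units, below the 820 units limit; a current Provisional Certificate is held. But applying paragraphs (h)–(o): (h) operates — some sales are to a restaurant for resale. (i) would limit (h) — the preserves contain meat — but (j) sets (i) aside: (j) operates against (i): the baseline figure is 962, less than the 980 limit. (k) is not triggered (the compliance score is 70 points, not less than 56 points), so (j) stands. So (b) is unavailable.
Exception (c) fails — assessed value is $189,500, not under $174,500.
Exception (d)'s conditions are all satisfied: the preserves are shelf-stable; the reference index is 145, meeting the 145 threshold. However, paragraph (p) must be considered: (p) applies — the reportable unit count is 29, meeting the 28 threshold. Exception (d) does not apply.
Exception (e) fails — no ingredient notice is displayed.
No exception is made out. Lila falls within the general rule.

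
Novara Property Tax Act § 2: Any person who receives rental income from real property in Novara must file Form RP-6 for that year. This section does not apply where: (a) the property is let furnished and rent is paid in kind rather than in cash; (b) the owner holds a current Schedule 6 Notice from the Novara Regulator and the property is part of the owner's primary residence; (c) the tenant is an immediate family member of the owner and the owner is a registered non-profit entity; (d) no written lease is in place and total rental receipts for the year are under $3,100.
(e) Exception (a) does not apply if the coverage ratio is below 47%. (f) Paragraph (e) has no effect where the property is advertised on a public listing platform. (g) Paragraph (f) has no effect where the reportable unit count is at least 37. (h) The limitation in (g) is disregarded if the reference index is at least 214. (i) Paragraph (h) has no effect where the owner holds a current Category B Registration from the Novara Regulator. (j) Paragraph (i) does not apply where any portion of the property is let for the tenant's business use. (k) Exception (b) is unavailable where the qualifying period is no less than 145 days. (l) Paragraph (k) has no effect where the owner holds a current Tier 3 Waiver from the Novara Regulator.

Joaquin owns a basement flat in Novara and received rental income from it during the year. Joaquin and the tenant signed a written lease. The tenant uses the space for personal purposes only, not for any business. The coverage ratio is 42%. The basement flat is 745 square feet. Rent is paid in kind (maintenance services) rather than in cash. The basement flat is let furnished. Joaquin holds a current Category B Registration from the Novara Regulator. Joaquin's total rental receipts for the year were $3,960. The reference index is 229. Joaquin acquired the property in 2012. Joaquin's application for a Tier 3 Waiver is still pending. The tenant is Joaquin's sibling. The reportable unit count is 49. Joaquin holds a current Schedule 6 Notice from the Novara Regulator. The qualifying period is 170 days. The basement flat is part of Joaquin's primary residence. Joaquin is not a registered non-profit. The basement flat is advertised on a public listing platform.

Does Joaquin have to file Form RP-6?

Yes — Joaquin must file Form RP-6.

Exception (a)'s conditions are all satisfied: the property is let furnished; rent is paid in kind. But applying paragraphs (e)–(j): (e) is engaged — the coverage ratio is 42%, below the 47% limit. (f) operates (the property is publicly advertised), but is overridden by (g): (g) operates against (f): the reportable unit count is 49, meeting the 37 threshold. (h) would limit (g) — the reference index is 229, meeting the 214 threshold — but (i) sets (h) aside: (i) is engaged — a current Category B Registration is held. (j) is not engaged (the space is used for personal purposes only), so (i) stands. So (a) is unavailable.
Exception (b): a current Schedule 6 Notice is held; the basement flat is part of the primary residence — every condition holds. Turning to paragraphs (k)–(l): (k) operates against (b): the qualifying period is 170 days, meeting the 145 days threshold. (l), which would lift (k), is inapplicable — there is no Tier 3 Waiver in force. Exception (b) does not apply.
Exception (c) does not apply: Joaquin is not a registered non-profit.
Exception (d) does not apply: a written lease is in place.
None of the exceptions is available; § 2 applies in full.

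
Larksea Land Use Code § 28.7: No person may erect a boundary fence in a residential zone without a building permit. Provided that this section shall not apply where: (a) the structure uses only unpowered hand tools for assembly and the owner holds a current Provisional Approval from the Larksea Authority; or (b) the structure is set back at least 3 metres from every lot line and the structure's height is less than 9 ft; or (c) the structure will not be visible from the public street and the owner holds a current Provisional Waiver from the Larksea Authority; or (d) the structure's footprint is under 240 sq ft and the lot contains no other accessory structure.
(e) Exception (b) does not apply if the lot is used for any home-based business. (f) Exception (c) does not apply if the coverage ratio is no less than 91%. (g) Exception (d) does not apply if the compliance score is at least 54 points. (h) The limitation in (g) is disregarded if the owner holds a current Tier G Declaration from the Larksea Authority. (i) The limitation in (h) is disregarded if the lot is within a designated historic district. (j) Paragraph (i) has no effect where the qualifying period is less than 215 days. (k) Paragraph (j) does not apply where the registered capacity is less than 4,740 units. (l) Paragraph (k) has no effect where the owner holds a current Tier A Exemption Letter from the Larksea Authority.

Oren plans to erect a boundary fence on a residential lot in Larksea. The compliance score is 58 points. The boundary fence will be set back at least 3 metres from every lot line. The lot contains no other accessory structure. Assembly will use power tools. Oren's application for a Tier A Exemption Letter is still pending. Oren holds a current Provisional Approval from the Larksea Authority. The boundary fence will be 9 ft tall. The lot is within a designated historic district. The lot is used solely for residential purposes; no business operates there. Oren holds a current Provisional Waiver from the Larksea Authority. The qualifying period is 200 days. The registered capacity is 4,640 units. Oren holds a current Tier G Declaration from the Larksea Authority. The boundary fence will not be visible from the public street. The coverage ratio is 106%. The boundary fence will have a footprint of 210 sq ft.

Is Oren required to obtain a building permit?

Yes — Oren must obtain a building permit.

Exception (a) fails — assembly uses power tools.
Exception (b) requires that the structure's height is less than 9 ft; but the structure's height is 9 ft, not less than 9 ft, so (b) is unavailable.
All of (c)'s requirements are met (the structure will not be visible from the street; a current Provisional Waiver is held). But applying paragraph (f): (f) is engaged — the coverage ratio is 106%, meeting the 91% threshold. Exception (c) does not apply.
Exception (d)'s conditions are all satisfied: the structure's footprint is 210 sq ft, under the 240 sq ft limit; the lot has no other accessory structure. Turning to paragraphs (g)–(l): (g) is triggered — the compliance score is 58 points, meeting the 54 points threshold. (h) would limit (g) — a current Tier G Declaration is held — but (i) sets (h) aside: (i) operates against (h): the lot is in a historic district. (j) operates (the qualifying period is 200 days, less than the 215 days limit), but is itself disapplied by (k): (k) operates against (j): the registered capacity is 4,640 units, less than the 4,740 units limit. (l), which would lift (k), does not operate here — no current Tier A Exemption Letter is held. (d) is therefore removed.
No exception displaces § 28.7.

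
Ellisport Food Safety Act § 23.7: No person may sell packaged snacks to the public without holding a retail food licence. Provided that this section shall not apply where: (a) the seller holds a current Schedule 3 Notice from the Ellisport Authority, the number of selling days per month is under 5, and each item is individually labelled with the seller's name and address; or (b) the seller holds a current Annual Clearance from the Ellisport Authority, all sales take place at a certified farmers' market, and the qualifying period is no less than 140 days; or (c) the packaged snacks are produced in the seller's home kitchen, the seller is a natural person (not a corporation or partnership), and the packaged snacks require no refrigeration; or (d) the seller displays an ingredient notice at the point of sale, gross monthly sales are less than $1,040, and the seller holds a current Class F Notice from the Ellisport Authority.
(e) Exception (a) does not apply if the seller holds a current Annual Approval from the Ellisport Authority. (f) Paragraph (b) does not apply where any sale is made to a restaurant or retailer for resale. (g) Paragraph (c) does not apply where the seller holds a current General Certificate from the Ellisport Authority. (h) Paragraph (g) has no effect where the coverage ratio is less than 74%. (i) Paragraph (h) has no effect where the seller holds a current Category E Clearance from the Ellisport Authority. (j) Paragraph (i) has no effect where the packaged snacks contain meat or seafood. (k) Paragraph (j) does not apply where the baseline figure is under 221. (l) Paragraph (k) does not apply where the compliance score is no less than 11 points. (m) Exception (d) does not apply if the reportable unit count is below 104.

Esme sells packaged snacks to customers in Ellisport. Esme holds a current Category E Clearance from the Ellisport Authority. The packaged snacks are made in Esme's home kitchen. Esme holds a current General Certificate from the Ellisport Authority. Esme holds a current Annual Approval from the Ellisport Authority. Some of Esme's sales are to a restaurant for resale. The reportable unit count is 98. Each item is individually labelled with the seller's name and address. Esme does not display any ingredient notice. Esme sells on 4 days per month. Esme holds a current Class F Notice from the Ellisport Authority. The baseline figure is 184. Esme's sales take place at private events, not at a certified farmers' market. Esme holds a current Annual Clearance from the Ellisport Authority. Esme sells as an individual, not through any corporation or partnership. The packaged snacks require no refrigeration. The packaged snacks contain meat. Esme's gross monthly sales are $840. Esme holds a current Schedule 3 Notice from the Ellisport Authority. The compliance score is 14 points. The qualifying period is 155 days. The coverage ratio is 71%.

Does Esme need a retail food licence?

No — exception (c) applies; Esme is not required to hold a retail food licence.

All of (a)'s requirements are met (a current Schedule 3 Notice is held; the number of selling days per month is 4, under the 5 limit; items are individually labelled). But applying paragraph (e): (e) operates — a current Annual Approval is held. Exception (a) does not apply.
Exception (b) requires that all sales take place at a certified farmers' market; but sales are at private events, not a certified farmers' market, so (b) is unavailable.
Exception (c): the packaged snacks are home-kitchen produced; the seller is a natural person; the packaged snacks are shelf-stable — every condition holds. Under paragraphs (g)–(l): (g) is engaged (a current General Certificate is held), but is displaced by (h): (h) operates against (g): the coverage ratio is 71%, less than the 74% limit. (i) would limit (h) — a current Category E Clearance is held — but (j) sets (i) aside: (j) operates against (i): the packaged snacks contain meat. (k) would limit (j) — the baseline figure is 184, under the 221 limit — but (l) sets (k) aside: (l) operates — the compliance score is 14 points, meeting the 11 points threshold. (c) remains available.
Exception (d) fails — no ingredient notice is displayed.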